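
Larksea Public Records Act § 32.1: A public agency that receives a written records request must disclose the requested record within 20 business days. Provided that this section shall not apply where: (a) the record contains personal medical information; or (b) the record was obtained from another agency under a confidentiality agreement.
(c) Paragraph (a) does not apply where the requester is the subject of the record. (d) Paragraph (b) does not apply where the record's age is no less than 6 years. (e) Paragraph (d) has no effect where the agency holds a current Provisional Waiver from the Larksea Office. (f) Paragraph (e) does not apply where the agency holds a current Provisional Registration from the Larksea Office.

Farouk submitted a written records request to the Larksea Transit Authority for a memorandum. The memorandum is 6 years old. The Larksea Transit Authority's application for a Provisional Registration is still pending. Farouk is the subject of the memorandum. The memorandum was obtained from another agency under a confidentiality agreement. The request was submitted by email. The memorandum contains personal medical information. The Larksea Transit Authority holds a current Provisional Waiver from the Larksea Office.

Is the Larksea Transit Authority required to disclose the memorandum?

All of (a)'s requirements are met (the memorandum contains personal medical information). But applying paragraph (c): (c) operates against (a): Farouk is the subject of the memorandum. (a) is therefore removed.
Exception (b) is satisfied on its face — the memorandum was obtained under a confidentiality agreement. Applying paragraphs (d)–(f): (d) is triggered (the record's age is 6 years, meeting the 6 years threshold), but yields to (e): (e) operates against (d): a current Provisional Waiver is held. (f) is inapplicable (no current Provisional Registration is held), so (e) stands. (b) remains available.

No — exception (b) applies; the Larksea Transit Authority is not required to disclose the memorandum.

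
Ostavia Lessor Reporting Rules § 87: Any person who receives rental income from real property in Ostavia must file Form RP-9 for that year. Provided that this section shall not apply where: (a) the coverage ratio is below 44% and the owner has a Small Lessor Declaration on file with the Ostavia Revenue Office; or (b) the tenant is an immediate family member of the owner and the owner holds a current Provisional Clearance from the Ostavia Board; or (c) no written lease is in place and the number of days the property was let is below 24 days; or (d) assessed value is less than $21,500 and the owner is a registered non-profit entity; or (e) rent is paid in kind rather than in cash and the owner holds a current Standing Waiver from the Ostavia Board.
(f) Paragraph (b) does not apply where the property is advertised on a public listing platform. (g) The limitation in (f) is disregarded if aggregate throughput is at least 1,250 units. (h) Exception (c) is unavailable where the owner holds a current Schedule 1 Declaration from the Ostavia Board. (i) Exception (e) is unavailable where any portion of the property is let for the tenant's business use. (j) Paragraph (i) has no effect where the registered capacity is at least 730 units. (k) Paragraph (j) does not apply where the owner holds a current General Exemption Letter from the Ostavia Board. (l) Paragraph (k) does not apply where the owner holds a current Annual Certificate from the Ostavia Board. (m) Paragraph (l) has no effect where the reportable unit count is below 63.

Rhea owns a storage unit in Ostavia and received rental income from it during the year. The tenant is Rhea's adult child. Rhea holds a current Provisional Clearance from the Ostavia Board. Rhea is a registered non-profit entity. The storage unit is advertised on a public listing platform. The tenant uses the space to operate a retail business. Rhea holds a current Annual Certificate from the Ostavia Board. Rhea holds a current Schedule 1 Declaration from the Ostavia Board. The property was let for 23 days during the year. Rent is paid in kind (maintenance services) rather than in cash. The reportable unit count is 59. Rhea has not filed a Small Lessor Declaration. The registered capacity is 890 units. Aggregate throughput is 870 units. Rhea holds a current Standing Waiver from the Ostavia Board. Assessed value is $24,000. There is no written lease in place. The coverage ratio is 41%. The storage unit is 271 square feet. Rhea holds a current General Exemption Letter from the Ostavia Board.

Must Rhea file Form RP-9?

Yes — Rhea must file Form RP-9.

Exception (a) does not apply: no Small Lessor Declaration is on file.
Exception (b): the tenant is an immediate family member; a current Provisional Clearance is held — every condition holds. But applying paragraphs (f)–(g): (f) operates against (b): the property is publicly advertised. (g), which would lift (f), is inapplicable — aggregate throughput is 870 units, short of 1,250 units. (b) is therefore removed.
Exception (c)'s conditions are all satisfied: there is no written lease; the number of days the property was let is 23 days, below the 24 days limit. Turning to paragraph (h): (h) applies — a current Schedule 1 Declaration is held. Exception (c) does not apply.
Exception (d) fails — assessed value is $24,000, not less than $21,500.
All of (e)'s requirements are met (rent is paid in kind; a current Standing Waiver is held). Turning to paragraphs (i)–(m): (i) operates against (e): the space is let for business use. (j) operates (the registered capacity is 890 units, meeting the 730 units threshold), but is displaced by (k): (k) is triggered — a current General Exemption Letter is held. (l) is engaged (a current Annual Certificate is held), but is set aside by (m): (m) operates against (l): the reportable unit count is 59, below the 63 limit. (e) is therefore removed.
Every exception is unavailable, so the rule governs.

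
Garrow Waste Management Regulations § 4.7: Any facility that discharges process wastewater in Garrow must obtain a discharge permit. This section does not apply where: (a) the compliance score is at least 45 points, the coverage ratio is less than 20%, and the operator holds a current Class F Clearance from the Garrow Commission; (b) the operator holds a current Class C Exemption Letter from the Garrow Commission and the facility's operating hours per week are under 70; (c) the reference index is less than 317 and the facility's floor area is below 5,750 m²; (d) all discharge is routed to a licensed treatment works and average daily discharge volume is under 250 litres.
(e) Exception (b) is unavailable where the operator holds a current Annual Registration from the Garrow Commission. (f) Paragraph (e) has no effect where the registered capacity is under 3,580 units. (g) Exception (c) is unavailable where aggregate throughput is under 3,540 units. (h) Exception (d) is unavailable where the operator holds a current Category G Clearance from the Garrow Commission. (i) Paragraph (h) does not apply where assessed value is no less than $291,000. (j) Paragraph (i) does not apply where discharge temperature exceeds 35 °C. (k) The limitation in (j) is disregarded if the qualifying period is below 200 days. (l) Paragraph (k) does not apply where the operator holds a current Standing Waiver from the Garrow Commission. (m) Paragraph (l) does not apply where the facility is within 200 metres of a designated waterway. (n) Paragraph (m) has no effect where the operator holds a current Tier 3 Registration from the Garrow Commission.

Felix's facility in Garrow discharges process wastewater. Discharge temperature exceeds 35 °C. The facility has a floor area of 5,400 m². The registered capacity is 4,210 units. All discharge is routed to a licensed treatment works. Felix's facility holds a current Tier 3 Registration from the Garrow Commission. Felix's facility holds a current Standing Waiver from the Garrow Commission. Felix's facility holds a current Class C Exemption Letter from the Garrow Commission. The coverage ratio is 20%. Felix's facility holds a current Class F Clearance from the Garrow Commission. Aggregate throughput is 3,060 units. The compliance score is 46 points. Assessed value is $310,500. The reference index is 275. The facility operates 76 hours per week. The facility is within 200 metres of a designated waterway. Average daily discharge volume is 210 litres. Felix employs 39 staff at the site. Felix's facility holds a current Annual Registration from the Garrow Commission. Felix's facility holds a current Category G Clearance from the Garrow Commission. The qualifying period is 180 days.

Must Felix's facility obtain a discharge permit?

Yes — Felix's facility must obtain a discharge permit.

Exception (a) fails — the coverage ratio is 20%, not less than 20%.
Exception (b) does not apply: the facility's operating hours per week are 76, not under 70.
All of (c)'s requirements are met (the reference index is 275, less than the 317 limit; the facility's floor area is 5,400 m², below the 5,750 m² limit). However, paragraph (g) must be considered: (g) operates against (c): aggregate throughput is 3,060 units, under the 3,540 units limit. (c) is therefore removed.
Exception (d)'s conditions are all satisfied: discharge is routed to a licensed treatment works; average daily discharge volume is 210 litres, under the 250 litres limit. But applying paragraphs (h)–(n): (h) operates — a current Category G Clearance is held. (i) would limit (h) — assessed value is $310,500, meeting the $291,000 threshold — but (j) sets (i) aside: (j) applies — discharge temperature exceeds 35 °C. (k) applies (the qualifying period is 180 days, below the 200 days limit), but yields to (l): (l) operates against (k): a current Standing Waiver is held. (m) is engaged (the facility is within 200 m of a designated waterway), but is displaced by (n): (n) applies — a current Tier 3 Registration is held. Exception (d) does not apply.
No exception is made out. Felix's facility falls within the general rule.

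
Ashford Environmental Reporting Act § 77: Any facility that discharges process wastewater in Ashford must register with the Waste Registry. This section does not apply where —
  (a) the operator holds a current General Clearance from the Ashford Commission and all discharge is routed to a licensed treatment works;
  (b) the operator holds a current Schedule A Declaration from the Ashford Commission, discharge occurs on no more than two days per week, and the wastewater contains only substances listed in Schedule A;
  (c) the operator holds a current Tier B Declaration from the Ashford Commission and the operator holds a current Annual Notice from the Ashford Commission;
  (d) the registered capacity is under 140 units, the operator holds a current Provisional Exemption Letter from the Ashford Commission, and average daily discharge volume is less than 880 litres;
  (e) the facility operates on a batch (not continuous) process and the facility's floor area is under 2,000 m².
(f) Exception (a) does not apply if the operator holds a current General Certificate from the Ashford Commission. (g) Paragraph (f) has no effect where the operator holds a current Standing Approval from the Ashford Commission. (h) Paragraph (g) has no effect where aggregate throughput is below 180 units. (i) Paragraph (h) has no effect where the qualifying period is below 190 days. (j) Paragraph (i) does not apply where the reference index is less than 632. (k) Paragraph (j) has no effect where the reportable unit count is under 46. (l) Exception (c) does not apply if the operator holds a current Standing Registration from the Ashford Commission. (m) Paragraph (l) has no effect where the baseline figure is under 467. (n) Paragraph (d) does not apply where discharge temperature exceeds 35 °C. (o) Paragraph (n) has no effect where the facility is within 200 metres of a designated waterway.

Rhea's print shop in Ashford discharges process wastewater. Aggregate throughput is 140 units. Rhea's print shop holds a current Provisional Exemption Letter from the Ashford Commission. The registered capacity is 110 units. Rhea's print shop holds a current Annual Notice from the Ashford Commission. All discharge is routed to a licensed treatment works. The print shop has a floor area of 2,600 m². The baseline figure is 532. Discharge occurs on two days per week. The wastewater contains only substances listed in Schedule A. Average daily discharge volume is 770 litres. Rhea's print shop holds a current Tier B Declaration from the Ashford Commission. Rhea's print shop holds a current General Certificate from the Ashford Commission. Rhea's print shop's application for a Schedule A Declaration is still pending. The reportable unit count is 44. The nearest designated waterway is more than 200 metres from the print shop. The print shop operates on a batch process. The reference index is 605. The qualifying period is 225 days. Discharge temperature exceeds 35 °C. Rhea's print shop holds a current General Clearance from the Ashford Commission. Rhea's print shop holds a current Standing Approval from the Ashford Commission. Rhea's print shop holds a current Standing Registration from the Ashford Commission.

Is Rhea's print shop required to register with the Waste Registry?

Yes — Rhea's print shop must register with the Waste Registry.

Exception (a) is satisfied on its face — a current General Clearance is held; discharge is routed to a licensed treatment works. But: (f) is engaged — a current General Certificate is held. (g) is triggered (a current Standing Approval is held), but is set aside by (h): (h) operates against (g): aggregate throughput is 140 units, below the 180 units limit. (i) is not triggered (the qualifying period is 225 days, not below 190 days), so (h) stands. Exception (a) does not apply.
Exception (b) requires that the operator holds a current Schedule A Declaration from the Ashford Commission; but the Schedule A Declaration is not current, so (b) is unavailable.
Exception (c)'s conditions are all satisfied: a current Tier B Declaration is held; a current Annual Notice is held. But: (l) operates against (c): a current Standing Registration is held. (m), which would lift (l), is not engaged — the baseline figure is 532, not under 467. So (c) is unavailable.
Exception (d): the registered capacity is 110 units, under the 140 units limit; a current Provisional Exemption Letter is held; average daily discharge volume is 770 litres, less than the 880 litres limit — every condition holds. But applying paragraphs (n)–(o): (n) operates against (d): discharge temperature exceeds 35 °C. (o), which would lift (n), is not triggered — the print shop is more than 200 m from any designated waterway. Exception (d) does not apply.
Exception (e) requires that the facility's floor area is under 2,000 m²; but the facility's floor area is 2,600 m², not under 2,000 m², so (e) is unavailable.
No exception displaces § 77.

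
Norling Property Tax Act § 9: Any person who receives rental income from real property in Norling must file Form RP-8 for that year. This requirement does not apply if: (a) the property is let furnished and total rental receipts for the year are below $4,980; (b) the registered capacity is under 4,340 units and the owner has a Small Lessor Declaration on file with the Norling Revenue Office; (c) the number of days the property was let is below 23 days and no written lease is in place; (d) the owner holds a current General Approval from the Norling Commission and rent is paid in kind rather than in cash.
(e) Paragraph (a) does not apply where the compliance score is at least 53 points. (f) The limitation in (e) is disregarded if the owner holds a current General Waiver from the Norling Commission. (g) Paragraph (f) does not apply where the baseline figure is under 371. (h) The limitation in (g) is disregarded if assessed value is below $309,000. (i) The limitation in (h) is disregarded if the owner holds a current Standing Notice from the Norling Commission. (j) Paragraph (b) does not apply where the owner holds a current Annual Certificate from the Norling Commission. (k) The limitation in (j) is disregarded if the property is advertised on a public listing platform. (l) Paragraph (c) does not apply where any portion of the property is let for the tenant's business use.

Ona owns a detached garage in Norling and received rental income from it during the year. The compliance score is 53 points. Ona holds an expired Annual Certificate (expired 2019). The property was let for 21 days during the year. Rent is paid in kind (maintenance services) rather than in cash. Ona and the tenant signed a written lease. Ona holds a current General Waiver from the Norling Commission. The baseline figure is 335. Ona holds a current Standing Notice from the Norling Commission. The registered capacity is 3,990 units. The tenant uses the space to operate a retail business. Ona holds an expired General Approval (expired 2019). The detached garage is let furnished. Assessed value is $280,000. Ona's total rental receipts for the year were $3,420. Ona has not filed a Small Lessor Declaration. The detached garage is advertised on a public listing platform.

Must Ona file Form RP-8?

Exception (a)'s conditions are all satisfied: the property is let furnished; total rental receipts for the year are $3,420, below the $4,980 limit. Turning to paragraphs (e)–(i): (e) operates against (a): the compliance score is 53 points, meeting the 53 points threshold. (f) would limit (e) — a current General Waiver is held — but (g) sets (f) aside: (g) is triggered — the baseline figure is 335, under the 371 limit. (h) is engaged (assessed value is $280,000, below the $309,000 limit), but is set aside by (i): (i) operates against (h): a current Standing Notice is held. Exception (a) does not apply.
Exception (b) requires that the owner has a Small Lessor Declaration on file with the Norling Revenue Office; but no Small Lessor Declaration is on file, so (b) is unavailable.
Exception (c) requires that no written lease is in place; but a written lease is in place, so (c) is unavailable.
Exception (d) fails — no current General Approval is held.
No exception is made out. Ona falls within the general rule.

Yes — Ona must file Form RP-8.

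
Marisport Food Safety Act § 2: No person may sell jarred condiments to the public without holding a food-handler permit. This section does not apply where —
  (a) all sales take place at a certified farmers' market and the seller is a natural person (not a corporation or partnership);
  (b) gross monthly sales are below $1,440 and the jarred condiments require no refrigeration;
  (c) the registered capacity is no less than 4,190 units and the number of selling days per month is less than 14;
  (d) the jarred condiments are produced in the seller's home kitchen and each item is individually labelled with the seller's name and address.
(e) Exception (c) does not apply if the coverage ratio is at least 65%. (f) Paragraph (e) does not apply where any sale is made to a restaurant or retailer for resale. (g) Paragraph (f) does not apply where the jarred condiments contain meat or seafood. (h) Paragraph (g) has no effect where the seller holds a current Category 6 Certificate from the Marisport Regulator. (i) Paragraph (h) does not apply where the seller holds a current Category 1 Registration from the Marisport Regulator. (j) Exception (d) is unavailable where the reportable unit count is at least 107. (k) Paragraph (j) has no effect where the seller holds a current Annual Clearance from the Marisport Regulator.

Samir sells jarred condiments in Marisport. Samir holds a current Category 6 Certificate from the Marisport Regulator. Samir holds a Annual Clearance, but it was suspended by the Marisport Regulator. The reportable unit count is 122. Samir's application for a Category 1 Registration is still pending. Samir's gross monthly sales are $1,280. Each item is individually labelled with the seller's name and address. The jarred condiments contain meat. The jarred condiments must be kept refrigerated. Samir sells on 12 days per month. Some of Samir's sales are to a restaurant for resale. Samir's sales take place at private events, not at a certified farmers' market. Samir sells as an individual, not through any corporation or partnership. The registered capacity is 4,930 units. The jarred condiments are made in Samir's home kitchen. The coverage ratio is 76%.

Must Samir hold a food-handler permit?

No — exception (c) applies; Samir is not required to hold a food-handler permit.

Exception (a) fails — sales are at private events, not a certified farmers' market.
Exception (b) does not apply: the jarred condiments require refrigeration.
All of (c)'s requirements are met (the registered capacity is 4,930 units, meeting the 4,190 units threshold; the number of selling days per month is 12, less than the 14 limit). As to paragraphs (e)–(i): (e) is triggered (the coverage ratio is 76%, meeting the 65% threshold), but yields to (f): (f) operates against (e): some sales are to a restaurant for resale. (g) operates (the jarred condiments contain meat), but is displaced by (h): (h) operates — a current Category 6 Certificate is held. (i), which would lift (h), is not engaged — no current Category 1 Registration is held. So (c) applies.
Exception (d): the jarred condiments are home-kitchen produced; items are individually labelled — every condition holds. But applying paragraphs (j)–(k): (j) operates against (d): the reportable unit count is 122, meeting the 107 threshold. (k), which would lift (j), is not engaged — no current Annual Clearance is held. (d) is therefore removed.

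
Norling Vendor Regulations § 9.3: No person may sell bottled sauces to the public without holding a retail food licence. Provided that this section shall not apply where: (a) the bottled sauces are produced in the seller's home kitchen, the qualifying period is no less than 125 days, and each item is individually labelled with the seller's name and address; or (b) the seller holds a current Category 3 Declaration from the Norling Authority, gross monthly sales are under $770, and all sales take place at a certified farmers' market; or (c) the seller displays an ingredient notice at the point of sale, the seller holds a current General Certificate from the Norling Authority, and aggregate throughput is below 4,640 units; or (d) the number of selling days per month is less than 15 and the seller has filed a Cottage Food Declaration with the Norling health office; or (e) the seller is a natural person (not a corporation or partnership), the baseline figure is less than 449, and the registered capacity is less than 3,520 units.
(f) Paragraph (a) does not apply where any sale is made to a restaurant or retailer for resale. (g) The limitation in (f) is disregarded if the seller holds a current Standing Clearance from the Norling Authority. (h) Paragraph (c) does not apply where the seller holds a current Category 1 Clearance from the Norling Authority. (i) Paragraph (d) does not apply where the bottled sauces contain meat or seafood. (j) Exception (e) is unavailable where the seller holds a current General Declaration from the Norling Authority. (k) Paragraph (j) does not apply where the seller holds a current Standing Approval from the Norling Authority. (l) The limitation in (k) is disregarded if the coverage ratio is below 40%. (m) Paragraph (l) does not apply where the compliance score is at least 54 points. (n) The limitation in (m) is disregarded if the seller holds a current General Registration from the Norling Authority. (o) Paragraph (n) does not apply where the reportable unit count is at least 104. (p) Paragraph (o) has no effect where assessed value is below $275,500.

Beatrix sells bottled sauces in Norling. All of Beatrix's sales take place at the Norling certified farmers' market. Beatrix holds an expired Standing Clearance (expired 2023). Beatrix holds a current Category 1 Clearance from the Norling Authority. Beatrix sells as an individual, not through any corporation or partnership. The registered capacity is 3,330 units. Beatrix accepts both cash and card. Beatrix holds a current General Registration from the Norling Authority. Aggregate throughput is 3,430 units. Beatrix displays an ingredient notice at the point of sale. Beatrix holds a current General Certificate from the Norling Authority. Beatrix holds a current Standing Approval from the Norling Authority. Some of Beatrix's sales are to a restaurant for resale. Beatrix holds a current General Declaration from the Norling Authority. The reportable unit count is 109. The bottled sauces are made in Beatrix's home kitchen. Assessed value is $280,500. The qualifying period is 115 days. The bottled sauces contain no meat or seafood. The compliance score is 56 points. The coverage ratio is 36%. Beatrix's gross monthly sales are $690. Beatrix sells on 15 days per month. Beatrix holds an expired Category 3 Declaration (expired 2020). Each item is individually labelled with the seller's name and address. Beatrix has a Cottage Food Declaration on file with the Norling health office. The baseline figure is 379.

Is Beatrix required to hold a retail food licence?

No — exception (e) applies; Beatrix is not required to hold a retail food licence.

Exception (a) does not apply: the qualifying period is 115 days, short of 125 days.
Exception (b) fails — the Category 3 Declaration is not current.
Exception (c) is satisfied on its face — an ingredient notice is displayed; a current General Certificate is held; aggregate throughput is 3,430 units, below the 4,640 units limit. Turning to paragraph (h): (h) is triggered — a current Category 1 Clearance is held. So (c) is unavailable.
Exception (d) requires that the number of selling days per month is less than 15; but the number of selling days per month is 15, not less than 15, so (d) is unavailable.
Exception (e) is satisfied on its face — the seller is a natural person; the baseline figure is 379, less than the 449 limit; the registered capacity is 3,330 units, less than the 3,520 units limit. Applying paragraphs (j)–(p): (j) applies (a current General Declaration is held), but is overridden by (k): (k) operates against (j): a current Standing Approval is held. (l) would limit (k) — the coverage ratio is 36%, below the 40% limit — but (m) sets (l) aside: (m) is triggered — the compliance score is 56 points, meeting the 54 points threshold. (n) would limit (m) — a current General Registration is held — but (o) sets (n) aside: (o) operates — the reportable unit count is 109, meeting the 104 threshold. (p), which would lift (o), does not operate here — assessed value is $280,500, not below $275,500. So (e) applies.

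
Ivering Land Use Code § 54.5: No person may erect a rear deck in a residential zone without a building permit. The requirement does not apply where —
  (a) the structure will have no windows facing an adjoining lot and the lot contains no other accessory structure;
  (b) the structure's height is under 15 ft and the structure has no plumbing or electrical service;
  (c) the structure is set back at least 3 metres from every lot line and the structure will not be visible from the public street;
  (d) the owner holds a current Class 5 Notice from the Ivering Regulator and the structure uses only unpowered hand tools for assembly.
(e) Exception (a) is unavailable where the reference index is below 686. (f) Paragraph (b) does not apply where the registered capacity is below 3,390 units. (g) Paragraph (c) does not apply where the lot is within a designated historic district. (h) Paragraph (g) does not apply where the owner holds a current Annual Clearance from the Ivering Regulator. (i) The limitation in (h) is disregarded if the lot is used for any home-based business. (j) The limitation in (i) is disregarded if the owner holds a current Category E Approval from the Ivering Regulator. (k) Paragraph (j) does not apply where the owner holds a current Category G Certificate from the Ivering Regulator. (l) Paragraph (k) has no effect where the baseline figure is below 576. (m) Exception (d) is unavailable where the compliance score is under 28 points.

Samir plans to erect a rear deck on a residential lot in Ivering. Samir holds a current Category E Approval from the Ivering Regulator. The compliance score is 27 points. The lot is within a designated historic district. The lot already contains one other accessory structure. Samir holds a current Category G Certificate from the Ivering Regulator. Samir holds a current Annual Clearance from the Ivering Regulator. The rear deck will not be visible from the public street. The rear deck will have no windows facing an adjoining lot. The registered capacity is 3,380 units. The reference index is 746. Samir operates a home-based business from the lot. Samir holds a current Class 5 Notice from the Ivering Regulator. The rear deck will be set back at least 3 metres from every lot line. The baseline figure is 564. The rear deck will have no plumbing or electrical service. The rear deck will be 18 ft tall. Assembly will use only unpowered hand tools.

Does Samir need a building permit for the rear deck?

No — exception (c) applies; Samir does not need a building permit.

Exception (a) does not apply: the lot already has another accessory structure.
Exception (b) fails — the structure's height is 18 ft, not under 15 ft.
Exception (c)'s conditions are all satisfied: the setback is at least 3 m on every side; the structure will not be visible from the street. As to paragraphs (g)–(l): (g) would limit (c) — the lot is in a historic district — but (h) sets (g) aside: (h) operates against (g): a current Annual Clearance is held. (i) would limit (h) — a home-based business operates on the lot — but (j) sets (i) aside: (j) operates — a current Category E Approval is held. (k) applies (a current Category G Certificate is held), but is overridden by (l): (l) operates against (k): the baseline figure is 564, below the 576 limit. So (c) applies.
Exception (d)'s conditions are all satisfied: a current Class 5 Notice is held; assembly uses only hand tools. But applying paragraph (m): (m) operates — the compliance score is 27 points, under the 28 points limit. Exception (d) does not apply.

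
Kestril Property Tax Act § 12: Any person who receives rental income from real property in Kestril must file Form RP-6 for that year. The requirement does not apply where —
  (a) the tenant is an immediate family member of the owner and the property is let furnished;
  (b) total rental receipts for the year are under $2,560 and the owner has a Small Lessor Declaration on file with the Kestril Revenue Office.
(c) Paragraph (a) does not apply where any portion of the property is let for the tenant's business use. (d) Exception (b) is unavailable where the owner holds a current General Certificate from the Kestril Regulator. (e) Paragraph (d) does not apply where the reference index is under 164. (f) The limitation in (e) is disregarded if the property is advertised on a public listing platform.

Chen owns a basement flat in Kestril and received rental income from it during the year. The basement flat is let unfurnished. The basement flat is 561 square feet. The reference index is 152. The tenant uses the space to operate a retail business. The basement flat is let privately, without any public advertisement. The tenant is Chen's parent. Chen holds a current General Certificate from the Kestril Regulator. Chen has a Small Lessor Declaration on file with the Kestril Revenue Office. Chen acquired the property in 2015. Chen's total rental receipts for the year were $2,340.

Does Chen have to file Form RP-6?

No — exception (b) applies; Chen is not required to file Form RP-6.

Exception (a) does not apply: the property is let unfurnished.
Exception (b) is satisfied on its face — total rental receipts for the year are $2,340, under the $2,560 limit; a Small Lessor Declaration is on file. Considering the limiting provisions: (d) is triggered (a current General Certificate is held), but is itself disapplied by (e): (e) operates — the reference index is 152, under the 164 limit. (f) is inapplicable (the property is let privately without advertisement), so (e) stands. (b) remains available.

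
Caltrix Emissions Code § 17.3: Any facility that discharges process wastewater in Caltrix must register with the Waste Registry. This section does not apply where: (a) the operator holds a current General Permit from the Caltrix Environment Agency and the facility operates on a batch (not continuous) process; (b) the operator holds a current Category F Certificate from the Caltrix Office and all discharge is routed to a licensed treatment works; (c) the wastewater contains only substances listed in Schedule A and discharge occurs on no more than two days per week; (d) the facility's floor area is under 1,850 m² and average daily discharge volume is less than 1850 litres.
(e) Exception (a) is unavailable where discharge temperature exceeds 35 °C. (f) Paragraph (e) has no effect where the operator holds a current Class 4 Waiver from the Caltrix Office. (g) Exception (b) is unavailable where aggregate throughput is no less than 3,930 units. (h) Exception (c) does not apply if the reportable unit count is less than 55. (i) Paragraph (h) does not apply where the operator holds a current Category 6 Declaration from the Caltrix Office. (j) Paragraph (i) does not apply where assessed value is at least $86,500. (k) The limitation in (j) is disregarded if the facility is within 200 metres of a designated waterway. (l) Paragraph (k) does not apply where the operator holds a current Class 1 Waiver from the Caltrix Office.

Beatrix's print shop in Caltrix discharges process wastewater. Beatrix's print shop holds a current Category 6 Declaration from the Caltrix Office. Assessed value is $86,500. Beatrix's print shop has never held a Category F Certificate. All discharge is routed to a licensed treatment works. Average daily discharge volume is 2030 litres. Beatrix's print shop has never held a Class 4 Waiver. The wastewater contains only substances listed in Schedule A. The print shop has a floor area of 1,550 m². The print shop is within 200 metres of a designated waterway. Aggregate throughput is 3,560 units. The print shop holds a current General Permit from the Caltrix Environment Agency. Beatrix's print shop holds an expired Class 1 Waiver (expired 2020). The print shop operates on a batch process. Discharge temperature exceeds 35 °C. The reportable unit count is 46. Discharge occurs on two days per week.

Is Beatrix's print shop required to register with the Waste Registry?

No — exception (c) applies; Beatrix's print shop is not required to register with the Waste Registry.

All of (a)'s requirements are met (a current General Permit is held; the facility operates on a batch process). But applying paragraphs (e)–(f): (e) applies — discharge temperature exceeds 35 °C. (f), which would lift (e), is not engaged — the Class 4 Waiver is not current. (a) is therefore removed.
Exception (b) does not apply: no current Category F Certificate is held.
All of (c)'s requirements are met (the wastewater is Schedule-A-only; discharge occurs on no more than two days per week). Applying paragraphs (h)–(l): (h) would limit (c) — the reportable unit count is 46, less than the 55 limit — but (i) sets (h) aside: (i) operates against (h): a current Category 6 Declaration is held. (j) would limit (i) — assessed value is $86,500, meeting the $86,500 threshold — but (k) sets (j) aside: (k) operates against (j): the print shop is within 200 m of a designated waterway. (l) is not engaged (there is no Class 1 Waiver in force), so (k) stands. (c) remains available.
Exception (d) requires that average daily discharge volume is less than 1850 litres; but average daily discharge volume is 2030 litres, not less than 1850 litres, so (d) is unavailable.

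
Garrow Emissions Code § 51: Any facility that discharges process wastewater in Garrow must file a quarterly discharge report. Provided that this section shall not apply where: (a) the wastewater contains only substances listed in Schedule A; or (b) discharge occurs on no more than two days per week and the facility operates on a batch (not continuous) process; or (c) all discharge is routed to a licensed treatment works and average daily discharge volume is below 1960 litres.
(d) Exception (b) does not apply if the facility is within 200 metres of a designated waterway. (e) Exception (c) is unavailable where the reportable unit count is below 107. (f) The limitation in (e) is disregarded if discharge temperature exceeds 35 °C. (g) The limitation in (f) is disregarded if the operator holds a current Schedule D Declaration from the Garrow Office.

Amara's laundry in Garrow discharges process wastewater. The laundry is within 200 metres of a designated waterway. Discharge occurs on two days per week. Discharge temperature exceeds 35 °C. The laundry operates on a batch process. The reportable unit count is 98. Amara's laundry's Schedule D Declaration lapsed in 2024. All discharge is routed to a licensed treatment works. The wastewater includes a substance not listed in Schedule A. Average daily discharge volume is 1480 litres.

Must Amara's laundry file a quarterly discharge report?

Exception (a) fails — the wastewater includes a non-Schedule-A substance.
Exception (b) is satisfied on its face — discharge occurs on no more than two days per week; the facility operates on a batch process. But applying paragraph (d): (d) applies — the laundry is within 200 m of a designated waterway. So (b) is unavailable.
Exception (c)'s conditions are all satisfied: discharge is routed to a licensed treatment works; average daily discharge volume is 1480 litres, below the 1960 litres limit. As to paragraphs (e)–(g): (e) is engaged (the reportable unit count is 98, below the 107 limit), but yields to (f): (f) operates against (e): discharge temperature exceeds 35 °C. (g) does not operate here (no current Schedule D Declaration is held), so (f) stands. So (c) applies.

No — exception (c) applies; Amara's laundry is not required to file a quarterly discharge report.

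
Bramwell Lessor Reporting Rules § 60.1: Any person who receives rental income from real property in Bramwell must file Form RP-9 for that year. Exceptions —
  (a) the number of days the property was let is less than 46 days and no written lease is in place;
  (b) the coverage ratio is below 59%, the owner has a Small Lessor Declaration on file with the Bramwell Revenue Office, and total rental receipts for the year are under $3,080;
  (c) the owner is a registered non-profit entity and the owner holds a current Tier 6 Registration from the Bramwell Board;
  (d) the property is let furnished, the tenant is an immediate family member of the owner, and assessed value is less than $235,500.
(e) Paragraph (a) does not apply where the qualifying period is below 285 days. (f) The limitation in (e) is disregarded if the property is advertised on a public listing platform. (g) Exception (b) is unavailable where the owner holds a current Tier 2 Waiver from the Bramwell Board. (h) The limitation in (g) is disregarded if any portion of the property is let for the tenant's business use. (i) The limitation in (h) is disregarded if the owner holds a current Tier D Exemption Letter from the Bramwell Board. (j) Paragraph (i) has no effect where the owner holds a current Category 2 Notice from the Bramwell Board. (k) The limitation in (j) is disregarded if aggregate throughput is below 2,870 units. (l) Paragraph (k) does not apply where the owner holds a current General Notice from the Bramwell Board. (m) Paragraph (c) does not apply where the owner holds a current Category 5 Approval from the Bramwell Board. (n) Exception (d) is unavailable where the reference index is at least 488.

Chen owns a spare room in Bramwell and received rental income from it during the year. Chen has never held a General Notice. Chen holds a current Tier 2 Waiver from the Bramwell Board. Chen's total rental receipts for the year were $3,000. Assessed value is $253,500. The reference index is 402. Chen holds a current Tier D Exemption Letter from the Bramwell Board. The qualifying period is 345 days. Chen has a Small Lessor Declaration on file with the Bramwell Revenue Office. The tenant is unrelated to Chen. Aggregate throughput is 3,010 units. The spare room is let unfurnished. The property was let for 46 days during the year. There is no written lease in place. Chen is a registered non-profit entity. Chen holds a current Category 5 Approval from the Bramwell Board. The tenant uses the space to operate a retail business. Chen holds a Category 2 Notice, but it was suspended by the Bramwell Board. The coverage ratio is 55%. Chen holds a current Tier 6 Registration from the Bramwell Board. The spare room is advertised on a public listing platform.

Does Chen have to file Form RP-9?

Yes — Chen must file Form RP-9.

Exception (a) requires that the number of days the property was let is less than 46 days; but the number of days the property was let is 46 days, not less than 46 days, so (a) is unavailable.
Exception (b) is satisfied on its face — the coverage ratio is 55%, below the 59% limit; a Small Lessor Declaration is on file; total rental receipts for the year are $3,000, under the $3,080 limit. However, paragraphs (g)–(l) must be considered: (g) is engaged — a current Tier 2 Waiver is held. (h) is triggered (the space is let for business use), but is itself disapplied by (i): (i) operates — a current Tier D Exemption Letter is held. (j), which would lift (i), is not triggered — no current Category 2 Notice is held. (b) is therefore removed.
Exception (c)'s conditions are all satisfied: Chen is a registered non-profit; a current Tier 6 Registration is held. Turning to paragraph (m): (m) operates against (c): a current Category 5 Approval is held. Exception (c) does not apply.
Exception (d) requires that the property is let furnished; but the property is let unfurnished, so (d) is unavailable.
No exception applies. The general rule governs.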